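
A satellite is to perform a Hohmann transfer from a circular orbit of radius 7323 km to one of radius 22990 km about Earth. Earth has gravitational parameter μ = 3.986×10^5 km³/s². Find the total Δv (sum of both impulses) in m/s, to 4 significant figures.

Transfer-ellipse semi-major axis a_t = (r₁ + r₂)/2 = (7323 + 22990)/2 = 15156.5 km.
At r₁ the circular-orbit speed is v₁ = √(μ/r₁) = 7.37775 km/s.
Transfer-orbit speed at r₁ (vis-viva): v_p = √[μ(2/r₁ − 1/a_t)] = 9.08645 km/s.
First burn Δv₁ = |v_p − v₁| = 1.7087 km/s.
Circular speed at r₂: v₂ = √(μ/r₂) = 4.1639 km/s.
Transfer-orbit speed at r₂: v_a = √[μ(2/r₂ − 1/a_t)] = 2.8943 km/s.
Second burn Δv₂ = |v₂ − v_a| = 1.2696 km/s.
Δv = Δv₁ + Δv₂ = 1.7087 + 1.2696 = 2.978 km/s.

Δv = 2978 m/s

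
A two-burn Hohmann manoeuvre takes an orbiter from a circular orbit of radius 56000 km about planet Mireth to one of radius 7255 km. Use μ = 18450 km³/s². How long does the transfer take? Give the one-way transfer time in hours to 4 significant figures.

t = 36.14 hours

Transfer-ellipse semi-major axis a_t = (r₁ + r₂)/2 = (56000 + 7255)/2 = 31627.5 km.
By Kepler's third law the transfer-orbit period is T = 2π√(a_t³/μ), so t = T/2 = 1.301×10^5 s.
Converting: 1.301×10^5 s ÷ 3600 s/hour = 36.14 hours.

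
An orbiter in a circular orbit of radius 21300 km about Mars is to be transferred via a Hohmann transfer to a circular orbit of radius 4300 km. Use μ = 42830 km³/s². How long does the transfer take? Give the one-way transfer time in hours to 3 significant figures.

t = 6.11 hours

Transfer-ellipse semi-major axis a_t = (r₁ + r₂)/2 = (21300 + 4300)/2 = 12800 km.
Half the transfer-orbit period gives t = π√(a_t³/μ) = 21980 s.
Converting: 21980 s ÷ 3600 s/hour = 6.11 hours.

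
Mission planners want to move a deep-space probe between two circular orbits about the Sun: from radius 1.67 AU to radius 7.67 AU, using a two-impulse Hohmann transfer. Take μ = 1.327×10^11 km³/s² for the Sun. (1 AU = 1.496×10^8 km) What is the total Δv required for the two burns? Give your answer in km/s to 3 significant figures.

In km: r₁ = 1.67 × 1.496×10^8 = 2.49832×10^8 km; r₂ = 7.67 × 1.496×10^8 = 1.147432×10^9 km.
Semi-major axis of the transfer orbit: a_t = (2.49832×10^8 + 1.147432×10^9)/2 = 6.98632×10^8 km.
At r₁ the circular-orbit speed is v₁ = √(μ/r₁) = 23.047 km/s.
On the transfer ellipse at r₁, v² = μ(2/r − 1/a) gives v_p = √[μ(2/r₁ − 1/a_t)] = 29.536 km/s.
First burn Δv₁ = |v_p − v₁| = 6.489 km/s.
At r₂, v₂ = √(μ/r₂) = 10.754 km/s.
Transfer-orbit speed at r₂: v_a = √[μ(2/r₂ − 1/a_t)] = 6.4309 km/s.
Second burn Δv₂ = |v₂ − v_a| = 4.323 km/s.
Δv = Δv₁ + Δv₂ = 6.489 + 4.323 = 10.81 km/s.

Δv = 10.8 km/s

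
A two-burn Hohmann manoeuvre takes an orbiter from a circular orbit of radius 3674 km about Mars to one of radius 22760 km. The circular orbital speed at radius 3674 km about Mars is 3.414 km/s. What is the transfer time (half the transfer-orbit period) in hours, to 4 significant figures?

t = 6.408 hours

From the circular-orbit relation v² = μ/r at r = 3674 km: μ = v²r = (3.414)² × 3674 = 42821.9 km³/s².
The Hohmann ellipse has a_t = (r₁ + r₂)/2 = 13217 km.
Transfer time t = π√(a_t³/μ) = π√((13217)³ / 42821.9) = 23070 s.
Converting: 23070 s ÷ 3600 s/hour = 6.408 hours.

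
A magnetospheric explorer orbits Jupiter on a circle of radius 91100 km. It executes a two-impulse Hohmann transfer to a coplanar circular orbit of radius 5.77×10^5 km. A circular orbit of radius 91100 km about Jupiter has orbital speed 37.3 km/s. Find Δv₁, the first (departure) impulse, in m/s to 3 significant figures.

Δv₁ = 11700 m/s

From the circular-orbit relation v² = μ/r at r = 91100 km: μ = v²r = (37.3)² × 91100 = 1.26747×10^8 km³/s².
The Hohmann ellipse has a_t = (r₁ + r₂)/2 = 3.3405×10^5 km.
Circular speed at r = 91100 km: v_c = √(μ/r) = 37.30 km/s.
Vis-viva on the transfer ellipse at r = 91100 km gives v_t = √[μ(2/r − 1/a_t)] = 49.02 km/s.
Δv₁ = |v_t − v_c| = |49.02 − 37.30| = 11.72 km/s.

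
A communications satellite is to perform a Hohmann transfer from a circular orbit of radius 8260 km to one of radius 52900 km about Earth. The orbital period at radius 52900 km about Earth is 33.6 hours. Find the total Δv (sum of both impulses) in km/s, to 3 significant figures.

From Kepler's third law T² = 4π²r³/μ at r = 52900 km, T = 33.6 hours = 33.6 × 3600 s = 1.2096×10^5 s: μ = 4π²r³/T² = 3.99432×10^5 km³/s².
Semi-major axis of the transfer orbit: a_t = (8260 + 52900)/2 = 30580 km.
At r₁ the circular-orbit speed is v₁ = √(μ/r₁) = 6.954 km/s.
On the transfer ellipse at r₁, vis-viva equation gives v_p = √[μ(2/r₁ − 1/a_t)] = 9.146 km/s.
First burn Δv₁ = |v_p − v₁| = 2.192 km/s.
At r₂, v₂ = √(μ/r₂) = 2.748 km/s.
Transfer-orbit speed at r₂: v_a = √[μ(2/r₂ − 1/a_t)] = 1.428 km/s.
Second burn Δv₂ = |v₂ − v_a| = 1.320 km/s.
Total Δv = Δv₁ + Δv₂ = 3.512 km/s.

Δv = 3.51 km/s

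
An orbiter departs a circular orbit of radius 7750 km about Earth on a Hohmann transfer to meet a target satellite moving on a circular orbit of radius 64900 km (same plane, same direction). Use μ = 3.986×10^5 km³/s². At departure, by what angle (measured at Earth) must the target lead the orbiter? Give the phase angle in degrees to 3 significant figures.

The Hohmann ellipse has a_t = (r₁ + r₂)/2 = 36325 km.
Transfer time t = π√(a_t³/μ) = 34450 s.
Target angular speed ω₂ = √(μ/r₂³) = 3.8186×10^-5 rad/s.
Angle swept by the target during transfer: ω₂·t = 1.3155 rad = 75.37°.
The orbiter traverses 180° on the transfer ellipse, so the target must lead by 180° − 75.37° = 105°.

φ = 105°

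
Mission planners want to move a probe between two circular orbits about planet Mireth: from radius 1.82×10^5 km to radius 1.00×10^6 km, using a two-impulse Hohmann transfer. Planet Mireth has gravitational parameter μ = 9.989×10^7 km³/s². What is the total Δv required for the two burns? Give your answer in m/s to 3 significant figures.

Δv = 11500 m/s

The Hohmann ellipse has a_t = (r₁ + r₂)/2 = 5.910×10^5 km.
At r₁ the circular-orbit speed is v₁ = √(μ/r₁) = 23.42747 km/s.
On the transfer ellipse at r₁, v² = μ(2/r − 1/a) gives v_p = √[μ(2/r₁ − 1/a_t)] = 30.47415 km/s.
First burn Δv₁ = |v_p − v₁| = 7.0467 km/s.
At r₂, v₂ = √(μ/r₂) = 9.9945 km/s.
Transfer-orbit speed at r₂: v_a = √[μ(2/r₂ − 1/a_t)] = 5.5463 km/s.
Second burn Δv₂ = |v₂ − v_a| = 4.4482 km/s.
Δv = Δv₁ + Δv₂ = 7.0467 + 4.4482 = 11.49 km/s.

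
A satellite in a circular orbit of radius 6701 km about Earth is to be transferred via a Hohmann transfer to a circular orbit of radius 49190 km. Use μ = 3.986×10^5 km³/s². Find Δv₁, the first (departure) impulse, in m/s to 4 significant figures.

Δv₁ = 2520 m/s

Transfer-ellipse semi-major axis a_t = (r₁ + r₂)/2 = (6701 + 49190)/2 = 27945.5 km.
Circular speed at r = 6701 km: v_c = √(μ/r) = 7.71257 km/s.
Transfer-orbit speed at the same r (vis-viva, a = a_t): v_t = √[μ(2/r − 1/a_t)] = 10.2325 km/s.
Δv₁ = |v_t − v_c| = |10.2325 − 7.71257| = 2.520 km/s.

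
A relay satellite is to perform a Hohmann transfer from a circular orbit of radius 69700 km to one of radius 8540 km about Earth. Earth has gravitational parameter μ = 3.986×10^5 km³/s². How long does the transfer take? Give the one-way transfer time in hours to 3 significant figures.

Semi-major axis of the transfer orbit: a_t = (69700 + 8540)/2 = 39120 km.
By Kepler's third law the transfer-orbit period is T = 2π√(a_t³/μ), so t = T/2 = 38500 s.
Converting: 38500 s ÷ 3600 s/hour = 10.7 hours.

t = 10.7 hours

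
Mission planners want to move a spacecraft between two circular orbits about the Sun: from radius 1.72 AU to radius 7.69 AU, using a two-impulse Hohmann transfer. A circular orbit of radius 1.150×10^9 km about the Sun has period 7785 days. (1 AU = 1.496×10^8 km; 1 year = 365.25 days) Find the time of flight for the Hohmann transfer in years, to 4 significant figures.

t = 5.103 years

From Kepler's third law T² = 4π²r³/μ at r = 1.150×10^9 km, T = 7785 days = 7785 × 86400 s = 6.72624×10^8 s: μ = 4π²r³/T² = 1.32711×10^11 km³/s².
In km: r₁ = 1.72 × 1.496×10^8 = 2.57312×10^8 km; r₂ = 7.69 × 1.496×10^8 = 1.150424×10^9 km.
The Hohmann ellipse has a_t = (r₁ + r₂)/2 = 7.03868×10^8 km.
By Kepler's third law the transfer-orbit period is T = 2π√(a_t³/μ), so t = T/2 = 1.6104×10^8 s.
Converting: 1.6104×10^8 s ÷ 3.15576×10^7 s/year (365.25 × 86400) = 5.103 years.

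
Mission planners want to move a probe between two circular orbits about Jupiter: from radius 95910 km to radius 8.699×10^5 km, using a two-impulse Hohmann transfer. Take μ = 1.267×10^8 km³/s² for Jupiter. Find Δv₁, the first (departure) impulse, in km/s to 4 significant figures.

Transfer-ellipse semi-major axis a_t = (r₁ + r₂)/2 = (95910 + 8.699×10^5)/2 = 4.82905×10^5 km.
On the circular orbit at r = 95910 km, v_c = √(μ/r) = 36.346 km/s.
Transfer-orbit speed at the same r (vis-viva, a = a_t): v_t = √[μ(2/r − 1/a_t)] = 48.782 km/s.
Δv₁ = |v_t − v_c| = |48.782 − 36.346| = 12.44 km/s.

Δv₁ = 12.44 km/s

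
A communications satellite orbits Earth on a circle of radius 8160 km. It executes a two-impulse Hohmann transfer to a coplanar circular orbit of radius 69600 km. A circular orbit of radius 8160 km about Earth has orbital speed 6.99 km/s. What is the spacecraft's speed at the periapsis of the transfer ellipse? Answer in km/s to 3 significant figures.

From the circular-orbit relation v² = μ/r at r = 8160 km: μ = v²r = (6.99)² × 8160 = 3.98698×10^5 km³/s².
The Hohmann ellipse has a_t = (r₁ + r₂)/2 = 38880 km.
The periapsis of the transfer ellipse is at r = 8160 km.
From the vis-viva equation, v = √[μ(2/r − 1/a_t)] = 9.352 km/s.

v = 9.35 km/s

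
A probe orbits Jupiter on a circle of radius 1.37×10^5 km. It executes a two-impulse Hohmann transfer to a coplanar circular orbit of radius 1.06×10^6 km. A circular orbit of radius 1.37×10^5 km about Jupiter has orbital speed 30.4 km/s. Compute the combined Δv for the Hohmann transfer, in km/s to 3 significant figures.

Δv = 15.8 km/s

From the circular-orbit relation v² = μ/r at r = 1.37×10^5 km: μ = v²r = (30.4)² × 1.37×10^5 = 1.26610×10^8 km³/s².
Transfer-ellipse semi-major axis a_t = (r₁ + r₂)/2 = (1.370×10^5 + 1.060×10^6)/2 = 5.985×10^5 km.
Circular speed at r₁: v₁ = √(μ/r₁) = √(1.26610×10^8/1.370×10^5) = 30.40 km/s.
Transfer-orbit speed at r₁ (v² = μ(2/r − 1/a)): v_p = √[μ(2/r₁ − 1/a_t)] = 40.46 km/s.
First burn Δv₁ = |v_p − v₁| = 10.06 km/s.
Circular speed at r₂: v₂ = √(μ/r₂) = 10.929 km/s.
Transfer-orbit speed at r₂: v_a = √[μ(2/r₂ − 1/a_t)] = 5.2289 km/s.
Second burn Δv₂ = |v₂ − v_a| = 5.700 km/s.
Δv = Δv₁ + Δv₂ = 10.06 + 5.700 = 15.76 km/s.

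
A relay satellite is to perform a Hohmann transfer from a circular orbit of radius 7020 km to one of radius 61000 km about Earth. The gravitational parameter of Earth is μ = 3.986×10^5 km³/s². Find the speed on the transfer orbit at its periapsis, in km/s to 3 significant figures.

v = 10.1 km/s

Semi-major axis of the transfer orbit: a_t = (7020 + 61000)/2 = 34010 km.
The periapsis of the transfer ellipse is at r = 7020 km.
Applying v² = μ(2/r − 1/a_t): v = 10.09 km/s.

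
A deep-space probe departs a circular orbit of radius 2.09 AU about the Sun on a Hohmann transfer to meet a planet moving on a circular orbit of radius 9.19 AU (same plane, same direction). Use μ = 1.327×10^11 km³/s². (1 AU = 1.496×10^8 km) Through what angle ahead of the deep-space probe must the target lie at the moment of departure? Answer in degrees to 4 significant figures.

In km: r₁ = 2.09 × 1.496×10^8 = 3.12664×10^8 km; r₂ = 9.19 × 1.496×10^8 = 1.374824×10^9 km.
Transfer-ellipse semi-major axis a_t = (r₁ + r₂)/2 = (3.12664×10^8 + 1.374824×10^9)/2 = 8.43744×10^8 km.
Transfer time t = π√(a_t³/μ) = 2.1136×10^8 s.
The target's mean motion on its circular orbit is ω₂ = √(μ/r₂³) = 7.1460×10^-9 rad/s.
Angle swept by the target during transfer: ω₂·t = 1.5104 rad = 86.54°.
Arrival is 180° from departure on the ellipse, so φ = 180° − 86.54° = 93.46°.

φ = 93.46°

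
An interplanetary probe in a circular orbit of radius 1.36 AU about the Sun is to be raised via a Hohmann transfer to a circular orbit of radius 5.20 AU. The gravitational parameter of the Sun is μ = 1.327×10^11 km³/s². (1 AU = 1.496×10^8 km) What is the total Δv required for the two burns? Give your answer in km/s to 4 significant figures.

Δv = 11.27 km/s

In km: r₁ = 1.36 × 1.496×10^8 = 2.03456×10^8 km; r₂ = 5.20 × 1.496×10^8 = 7.7792×10^8 km.
The Hohmann ellipse has a_t = (r₁ + r₂)/2 = 4.90688×10^8 km.
At r₁ the circular-orbit speed is v₁ = √(μ/r₁) = 25.539 km/s.
Transfer-orbit speed at r₁ (vis-viva equation): v_p = √[μ(2/r₁ − 1/a_t)] = 32.156 km/s.
First burn Δv₁ = |v_p − v₁| = 6.617 km/s.
Circular speed at r₂: v₂ = √(μ/r₂) = 13.061 km/s.
Transfer-orbit speed at r₂: v_a = √[μ(2/r₂ − 1/a_t)] = 8.4101 km/s.
Second burn Δv₂ = |v₂ − v_a| = 4.651 km/s.
Total Δv = Δv₁ + Δv₂ = 11.27 km/s.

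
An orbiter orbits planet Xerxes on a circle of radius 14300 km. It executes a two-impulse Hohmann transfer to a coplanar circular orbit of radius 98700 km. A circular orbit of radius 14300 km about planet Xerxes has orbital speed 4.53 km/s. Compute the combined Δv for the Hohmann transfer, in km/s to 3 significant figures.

From the circular-orbit relation v² = μ/r at r = 14300 km: μ = v²r = (4.53)² × 14300 = 2.93449×10^5 km³/s².
The Hohmann ellipse has a_t = (r₁ + r₂)/2 = 56500 km.
At r₁ the circular-orbit speed is v₁ = √(μ/r₁) = 4.530 km/s.
On the transfer ellipse at r₁, v² = μ(2/r − 1/a) gives v_p = √[μ(2/r₁ − 1/a_t)] = 5.987 km/s.
First burn Δv₁ = |v_p − v₁| = 1.457 km/s.
Circular speed at r₂: v₂ = √(μ/r₂) = 1.7243 km/s.
Transfer-orbit speed at r₂: v_a = √[μ(2/r₂ − 1/a_t)] = 0.86746 km/s.
Second burn Δv₂ = |v₂ − v_a| = 0.8568 km/s.
Δv = Δv₁ + Δv₂ = 1.457 + 0.8568 = 2.314 km/s.

Δv = 2.31 km/s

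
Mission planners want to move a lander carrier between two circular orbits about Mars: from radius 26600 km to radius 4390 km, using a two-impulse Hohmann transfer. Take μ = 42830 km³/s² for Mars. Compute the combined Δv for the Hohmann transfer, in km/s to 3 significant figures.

Δv = 1.56 km/s

Transfer-ellipse semi-major axis a_t = (r₁ + r₂)/2 = (26600 + 4390)/2 = 15495 km.
Circular speed at r₁: v₁ = √(μ/r₁) = √(42830/26600) = 1.268917 km/s.
On the transfer ellipse at r₁, v² = μ(2/r − 1/a) gives v_a = √[μ(2/r₁ − 1/a_t)] = 0.6754134 km/s.
First burn Δv₁ = |v_a − v₁| = 0.59350 km/s.
Circular speed at r₂: v₂ = √(μ/r₂) = 3.12350 km/s.
Transfer-orbit speed at r₂: v_p = √[μ(2/r₂ − 1/a_t)] = 4.09248 km/s.
Second burn Δv₂ = |v₂ − v_p| = 0.96898 km/s.
Δv = Δv₁ + Δv₂ = 0.59350 + 0.96898 = 1.562 km/s.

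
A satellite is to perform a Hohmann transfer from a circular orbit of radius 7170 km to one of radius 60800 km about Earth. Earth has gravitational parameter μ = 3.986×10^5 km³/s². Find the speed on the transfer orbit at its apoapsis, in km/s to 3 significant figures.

v = 1.18 km/s

Semi-major axis of the transfer orbit: a_t = (7170 + 60800)/2 = 33985 km.
The apoapsis of the transfer ellipse is at r = 60800 km.
Vis-viva: v = √[μ(2/r − 1/a_t)] = √[3.986×10^5 × (2/60800 − 1/33985)] = 1.176 km/s.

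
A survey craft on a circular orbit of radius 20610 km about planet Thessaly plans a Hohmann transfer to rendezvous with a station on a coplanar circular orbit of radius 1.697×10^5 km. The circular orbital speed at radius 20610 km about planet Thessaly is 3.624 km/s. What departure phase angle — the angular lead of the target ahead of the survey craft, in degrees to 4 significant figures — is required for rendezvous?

From the circular-orbit relation v² = μ/r at r = 20610 km: μ = v²r = (3.624)² × 20610 = 2.70679×10^5 km³/s².
Semi-major axis of the transfer orbit: a_t = (20610 + 1.697×10^5)/2 = 95155 km.
The half-period of the transfer ellipse is t = π√(a_t³/μ) = 1.7724×10^5 s.
Target angular speed ω₂ = √(μ/r₂³) = 7.4423×10^-6 rad/s.
Angle swept by the target during transfer: ω₂·t = 1.3191 rad = 75.58°.
Arrival is 180° from departure on the ellipse, so φ = 180° − 75.58° = 104.4°.

φ = 104.4°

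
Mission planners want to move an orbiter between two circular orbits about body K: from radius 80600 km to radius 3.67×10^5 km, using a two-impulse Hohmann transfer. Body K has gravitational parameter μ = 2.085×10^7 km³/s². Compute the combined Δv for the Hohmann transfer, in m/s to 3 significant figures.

Δv = 7530 m/s

Semi-major axis of the transfer orbit: a_t = (80600 + 3.670×10^5)/2 = 2.238×10^5 km.
Circular speed at r₁: v₁ = √(μ/r₁) = √(2.085×10^7/80600) = 16.0837 km/s.
On the transfer ellipse at r₁, vis-viva gives v_p = √[μ(2/r₁ − 1/a_t)] = 20.5963 km/s.
First burn Δv₁ = |v_p − v₁| = 4.513 km/s.
Circular speed at r₂: v₂ = √(μ/r₂) = 7.537 km/s.
Transfer-orbit speed at r₂: v_a = √[μ(2/r₂ − 1/a_t)] = 4.523 km/s.
Second burn Δv₂ = |v₂ − v_a| = 3.014 km/s.
Total Δv = Δv₁ + Δv₂ = 7.527 km/s.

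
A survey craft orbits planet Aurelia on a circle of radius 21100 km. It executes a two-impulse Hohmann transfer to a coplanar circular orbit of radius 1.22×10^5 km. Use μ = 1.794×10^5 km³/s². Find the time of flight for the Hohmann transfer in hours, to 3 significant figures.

Semi-major axis of the transfer orbit: a_t = (21100 + 1.220×10^5)/2 = 71550 km.
Transfer time t = π√(a_t³/μ) = π√((71550)³ / 1.794×10^5) = 1.420×10^5 s.
Converting: 1.420×10^5 s ÷ 3600 s/hour = 39.4 hours.

t = 39.4 hours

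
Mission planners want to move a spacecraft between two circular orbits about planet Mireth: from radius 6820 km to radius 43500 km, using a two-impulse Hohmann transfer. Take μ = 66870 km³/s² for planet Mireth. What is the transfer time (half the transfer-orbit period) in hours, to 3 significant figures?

Semi-major axis of the transfer orbit: a_t = (6820 + 43500)/2 = 25160 km.
Transfer time t = π√(a_t³/μ) = π√((25160)³ / 66870) = 48480 s.
Converting: 48480 s ÷ 3600 s/hour = 13.5 hours.

t = 13.5 hours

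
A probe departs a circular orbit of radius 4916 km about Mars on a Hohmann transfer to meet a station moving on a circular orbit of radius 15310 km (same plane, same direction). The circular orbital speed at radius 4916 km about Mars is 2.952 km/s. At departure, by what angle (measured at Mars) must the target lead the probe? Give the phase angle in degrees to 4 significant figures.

From the circular-orbit relation v² = μ/r at r = 4916 km: μ = v²r = (2.952)² × 4916 = 42839.5 km³/s².
Transfer-ellipse semi-major axis a_t = (r₁ + r₂)/2 = (4916 + 15310)/2 = 10113 km.
Transfer time t = π√(a_t³/μ) = 15436.46 s.
Target angular speed ω₂ = √(μ/r₂³) = 1.092596×10^-4 rad/s.
Angle swept by the target during transfer: ω₂·t = 1.68658 rad = 96.63°.
The probe traverses 180° on the transfer ellipse, so the target must lead by 180° − 96.63° = 83.37°.

φ = 83.37°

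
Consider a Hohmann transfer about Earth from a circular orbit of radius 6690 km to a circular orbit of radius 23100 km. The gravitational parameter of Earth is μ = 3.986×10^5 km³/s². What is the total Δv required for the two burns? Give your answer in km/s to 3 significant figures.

The Hohmann ellipse has a_t = (r₁ + r₂)/2 = 14895 km.
At r₁ the circular-orbit speed is v₁ = √(μ/r₁) = 7.719 km/s.
Transfer-orbit speed at r₁ (vis-viva equation): v_p = √[μ(2/r₁ − 1/a_t)] = 9.613 km/s.
First burn Δv₁ = |v_p − v₁| = 1.894 km/s.
Circular speed at r₂: v₂ = √(μ/r₂) = 4.154 km/s.
Transfer-orbit speed at r₂: v_a = √[μ(2/r₂ − 1/a_t)] = 2.784 km/s.
Second burn Δv₂ = |v₂ − v_a| = 1.370 km/s.
Δv = Δv₁ + Δv₂ = 1.894 + 1.370 = 3.264 km/s.

Δv = 3.26 km/s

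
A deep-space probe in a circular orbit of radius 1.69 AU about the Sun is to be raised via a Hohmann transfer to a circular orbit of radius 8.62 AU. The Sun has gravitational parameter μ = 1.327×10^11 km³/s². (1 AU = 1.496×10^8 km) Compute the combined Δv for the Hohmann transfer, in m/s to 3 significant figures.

In km: r₁ = 1.69 × 1.496×10^8 = 2.52824×10^8 km; r₂ = 8.62 × 1.496×10^8 = 1.289552×10^9 km.
Transfer-ellipse semi-major axis a_t = (r₁ + r₂)/2 = (2.52824×10^8 + 1.289552×10^9)/2 = 7.71188×10^8 km.
Circular speed at r₁: v₁ = √(μ/r₁) = √(1.327×10^11/2.52824×10^8) = 22.910 km/s.
Transfer-orbit speed at r₁ (vis-viva equation): v_p = √[μ(2/r₁ − 1/a_t)] = 29.625 km/s.
First burn Δv₁ = |v_p − v₁| = 6.715 km/s.
Circular speed at r₂: v₂ = √(μ/r₂) = 10.144 km/s.
Transfer-orbit speed at r₂: v_a = √[μ(2/r₂ − 1/a_t)] = 5.8082 km/s.
Second burn Δv₂ = |v₂ − v_a| = 4.336 km/s.
Total Δv = Δv₁ + Δv₂ = 11.05 km/s.

Δv = 11100 m/s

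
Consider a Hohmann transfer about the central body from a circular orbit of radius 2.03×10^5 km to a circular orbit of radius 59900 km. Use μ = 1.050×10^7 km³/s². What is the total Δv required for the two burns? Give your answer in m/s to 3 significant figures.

Semi-major axis of the transfer orbit: a_t = (2.030×10^5 + 59900)/2 = 1.3145×10^5 km.
At r₁ the circular-orbit speed is v₁ = √(μ/r₁) = 7.192 km/s.
On the transfer ellipse at r₁, vis-viva equation gives v_a = √[μ(2/r₁ − 1/a_t)] = 4.855 km/s.
First burn Δv₁ = |v_a − v₁| = 2.337 km/s.
At r₂, v₂ = √(μ/r₂) = 13.240 km/s.
Transfer-orbit speed at r₂: v_p = √[μ(2/r₂ − 1/a_t)] = 16.453 km/s.
Second burn Δv₂ = |v₂ − v_p| = 3.213 km/s.
Total Δv = Δv₁ + Δv₂ = 5.550 km/s.

Δv = 5550 m/s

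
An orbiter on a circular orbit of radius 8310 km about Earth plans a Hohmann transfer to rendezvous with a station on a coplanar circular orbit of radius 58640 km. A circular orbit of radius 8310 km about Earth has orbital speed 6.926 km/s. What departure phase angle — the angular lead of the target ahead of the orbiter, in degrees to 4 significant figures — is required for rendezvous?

φ = 102.4°

From the circular-orbit relation v² = μ/r at r = 8310 km: μ = v²r = (6.926)² × 8310 = 3.98626×10^5 km³/s².
Transfer-ellipse semi-major axis a_t = (r₁ + r₂)/2 = (8310 + 58640)/2 = 33475 km.
Transfer time t = π√(a_t³/μ) = 30480 s.
Target angular speed ω₂ = √(μ/r₂³) = 4.446×10^-5 rad/s.
Angle swept by the target during transfer: ω₂·t = 1.355 rad = 77.64°.
The orbiter traverses 180° on the transfer ellipse, so the target must lead by 180° − 77.64° = 102.4°.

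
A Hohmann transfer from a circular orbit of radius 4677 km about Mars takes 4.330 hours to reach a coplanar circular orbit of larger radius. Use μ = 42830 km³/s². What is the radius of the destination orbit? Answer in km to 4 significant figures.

Transfer time t = 4.330 hours = 15588 s, and t = π√(a_t³/μ).
So a_t = (μ t²/π²)^(1/3) = (42830 × (15588)² / π²)^(1/3) = 10178 km.
Since a_t = (r₁ + r₂)/2, r₂ = 2a_t − r₁ = 2×10178 − 4677 = 15679 km.

r₂ = 15680 km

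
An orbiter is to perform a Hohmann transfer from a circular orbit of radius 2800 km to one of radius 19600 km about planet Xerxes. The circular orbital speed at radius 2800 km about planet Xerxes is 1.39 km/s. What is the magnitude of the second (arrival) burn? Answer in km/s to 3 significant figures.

Δv₂ = 0.263 km/s

From the circular-orbit relation v² = μ/r at r = 2800 km: μ = v²r = (1.39)² × 2800 = 5409.88 km³/s².
Transfer-ellipse semi-major axis a_t = (r₁ + r₂)/2 = (2800 + 19600)/2 = 11200 km.
Circular speed at r = 19600 km: v_c = √(μ/r) = 0.5254 km/s.
Vis-viva on the transfer ellipse at r = 19600 km gives v_t = √[μ(2/r − 1/a_t)] = 0.2627 km/s.
Δv₂ = |v_t − v_c| = |0.2627 − 0.5254| = 0.2627 km/s.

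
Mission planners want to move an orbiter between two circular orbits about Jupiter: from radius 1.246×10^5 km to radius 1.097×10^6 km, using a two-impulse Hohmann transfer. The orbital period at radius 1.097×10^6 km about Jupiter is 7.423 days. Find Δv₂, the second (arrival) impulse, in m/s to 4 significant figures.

From Kepler's third law T² = 4π²r³/μ at r = 1.097×10^6 km, T = 7.423 days = 7.423 × 86400 s = 6.413472×10^5 s: μ = 4π²r³/T² = 1.26705×10^8 km³/s².
Transfer-ellipse semi-major axis a_t = (r₁ + r₂)/2 = (1.246×10^5 + 1.097×10^6)/2 = 6.108×10^5 km.
Circular speed at r = 1.097×10^6 km: v_c = √(μ/r) = 10.747 km/s.
Transfer-orbit speed at the same r (vis-viva, a = a_t): v_t = √[μ(2/r − 1/a_t)] = 4.8540 km/s.
Δv₂ = |v_t − v_c| = |4.8540 − 10.747| = 5.893 km/s.

Δv₂ = 5893 m/s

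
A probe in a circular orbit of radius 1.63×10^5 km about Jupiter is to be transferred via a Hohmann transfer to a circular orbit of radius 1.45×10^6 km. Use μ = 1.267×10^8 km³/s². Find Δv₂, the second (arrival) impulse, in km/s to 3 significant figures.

Δv₂ = 5.15 km/s

Semi-major axis of the transfer orbit: a_t = (1.630×10^5 + 1.450×10^6)/2 = 8.065×10^5 km.
On the circular orbit at r = 1.450×10^6 km, v_c = √(μ/r) = 9.3477 km/s.
Transfer-orbit speed at the same r (vis-viva, a = a_t): v_t = √[μ(2/r − 1/a_t)] = 4.2024 km/s.
Δv₂ = |v_t − v_c| = |4.2024 − 9.3477| = 5.145 km/s.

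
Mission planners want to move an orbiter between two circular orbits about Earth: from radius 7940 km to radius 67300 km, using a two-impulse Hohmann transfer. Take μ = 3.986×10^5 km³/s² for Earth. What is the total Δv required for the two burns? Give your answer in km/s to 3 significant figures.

Δv = 3.71 km/s

Semi-major axis of the transfer orbit: a_t = (7940 + 67300)/2 = 37620 km.
Circular speed at r₁: v₁ = √(μ/r₁) = √(3.986×10^5/7940) = 7.0853 km/s.
On the transfer ellipse at r₁, v² = μ(2/r − 1/a) gives v_p = √[μ(2/r₁ − 1/a_t)] = 9.4767 km/s.
First burn Δv₁ = |v_p − v₁| = 2.391 km/s.
At r₂, v₂ = √(μ/r₂) = 2.434 km/s.
Transfer-orbit speed at r₂: v_a = √[μ(2/r₂ − 1/a_t)] = 1.118 km/s.
Second burn Δv₂ = |v₂ − v_a| = 1.316 km/s.
Δv = Δv₁ + Δv₂ = 2.391 + 1.316 = 3.707 km/s.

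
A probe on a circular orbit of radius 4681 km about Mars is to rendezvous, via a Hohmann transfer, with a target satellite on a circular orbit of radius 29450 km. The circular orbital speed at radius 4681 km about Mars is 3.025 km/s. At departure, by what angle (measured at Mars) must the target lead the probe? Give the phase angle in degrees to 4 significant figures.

From the circular-orbit relation v² = μ/r at r = 4681 km: μ = v²r = (3.025)² × 4681 = 42834.1 km³/s².
Transfer-ellipse semi-major axis a_t = (r₁ + r₂)/2 = (4681 + 29450)/2 = 17065.5 km.
The half-period of the transfer ellipse is t = π√(a_t³/μ) = 33840 s.
The target's mean motion on its circular orbit is ω₂ = √(μ/r₂³) = 4.0951×10^-5 rad/s.
Angle swept by the target during transfer: ω₂·t = 1.3858 rad = 79.40°.
Arrival is 180° from departure on the ellipse, so φ = 180° − 79.40° = 100.6°.

φ = 100.6°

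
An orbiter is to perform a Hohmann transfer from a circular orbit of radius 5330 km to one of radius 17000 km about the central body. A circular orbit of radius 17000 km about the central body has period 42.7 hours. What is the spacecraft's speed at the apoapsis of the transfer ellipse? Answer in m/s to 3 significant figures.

From Kepler's third law T² = 4π²r³/μ at r = 17000 km, T = 42.7 hours = 42.7 × 3600 s = 1.5372×10^5 s: μ = 4π²r³/T² = 8208.16 km³/s².
Semi-major axis of the transfer orbit: a_t = (5330 + 17000)/2 = 11165 km.
At apoapsis, r = 17000 km.
From the vis-viva equation, v = √[μ(2/r − 1/a_t)] = 0.4801 km/s.

v = 480 m/s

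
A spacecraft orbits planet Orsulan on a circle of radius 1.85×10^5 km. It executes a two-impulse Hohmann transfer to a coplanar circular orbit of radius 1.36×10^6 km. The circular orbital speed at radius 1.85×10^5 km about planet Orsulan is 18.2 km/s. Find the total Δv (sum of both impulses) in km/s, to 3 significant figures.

From the circular-orbit relation v² = μ/r at r = 1.85×10^5 km: μ = v²r = (18.2)² × 1.85×10^5 = 6.12794×10^7 km³/s².
The Hohmann ellipse has a_t = (r₁ + r₂)/2 = 7.725×10^5 km.
At r₁ the circular-orbit speed is v₁ = √(μ/r₁) = 18.2000 km/s.
On the transfer ellipse at r₁, v² = μ(2/r − 1/a) gives v_p = √[μ(2/r₁ − 1/a_t)] = 24.1486 km/s.
First burn Δv₁ = |v_p − v₁| = 5.9486 km/s.
Circular speed at r₂: v₂ = √(μ/r₂) = 6.71255 km/s.
Transfer-orbit speed at r₂: v_a = √[μ(2/r₂ − 1/a_t)] = 3.28492 km/s.
Second burn Δv₂ = |v₂ − v_a| = 3.4276 km/s.
Δv = Δv₁ + Δv₂ = 5.9486 + 3.4276 = 9.376 km/s.

Δv = 9.38 km/s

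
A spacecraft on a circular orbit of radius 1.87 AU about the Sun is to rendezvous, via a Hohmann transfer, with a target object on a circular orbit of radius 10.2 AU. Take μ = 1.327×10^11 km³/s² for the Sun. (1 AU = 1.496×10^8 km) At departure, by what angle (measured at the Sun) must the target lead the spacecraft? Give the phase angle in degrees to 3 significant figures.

In km: r₁ = 1.87 × 1.496×10^8 = 2.79752×10^8 km; r₂ = 10.2 × 1.496×10^8 = 1.52592×10^9 km.
Transfer-ellipse semi-major axis a_t = (r₁ + r₂)/2 = (2.79752×10^8 + 1.52592×10^9)/2 = 9.02836×10^8 km.
The half-period of the transfer ellipse is t = π√(a_t³/μ) = 2.3395×10^8 s.
The target's mean motion on its circular orbit is ω₂ = √(μ/r₂³) = 6.1114×10^-9 rad/s.
Angle swept by the target during transfer: ω₂·t = 1.4298 rad = 81.92°.
The spacecraft traverses 180° on the transfer ellipse, so the target must lead by 180° − 81.92° = 98.1°.

φ = 98.1°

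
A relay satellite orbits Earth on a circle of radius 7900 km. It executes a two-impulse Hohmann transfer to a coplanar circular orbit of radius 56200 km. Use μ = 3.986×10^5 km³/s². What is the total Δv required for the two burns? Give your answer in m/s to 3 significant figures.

Transfer-ellipse semi-major axis a_t = (r₁ + r₂)/2 = (7900 + 56200)/2 = 32050 km.
Circular speed at r₁: v₁ = √(μ/r₁) = √(3.986×10^5/7900) = 7.103 km/s.
On the transfer ellipse at r₁, v² = μ(2/r − 1/a) gives v_p = √[μ(2/r₁ − 1/a_t)] = 9.406 km/s.
First burn Δv₁ = |v_p − v₁| = 2.303 km/s.
At r₂, v₂ = √(μ/r₂) = 2.663 km/s.
Transfer-orbit speed at r₂: v_a = √[μ(2/r₂ − 1/a_t)] = 1.322 km/s.
Second burn Δv₂ = |v₂ − v_a| = 1.341 km/s.
Total Δv = Δv₁ + Δv₂ = 3.644 km/s.

Δv = 3640 m/s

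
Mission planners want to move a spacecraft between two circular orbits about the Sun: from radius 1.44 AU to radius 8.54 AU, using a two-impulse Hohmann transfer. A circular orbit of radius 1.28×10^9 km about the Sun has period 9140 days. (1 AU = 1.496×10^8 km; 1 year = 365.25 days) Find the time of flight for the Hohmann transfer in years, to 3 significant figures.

From Kepler's third law T² = 4π²r³/μ at r = 1.28×10^9 km, T = 9140 days = 9140 × 86400 s = 7.89696×10^8 s: μ = 4π²r³/T² = 1.32761×10^11 km³/s².
In km: r₁ = 1.44 × 1.496×10^8 = 2.15424×10^8 km; r₂ = 8.54 × 1.496×10^8 = 1.277584×10^9 km.
The Hohmann ellipse has a_t = (r₁ + r₂)/2 = 7.46504×10^8 km.
By Kepler's third law the transfer-orbit period is T = 2π√(a_t³/μ), so t = T/2 = 1.759×10^8 s.
Converting: 1.759×10^8 s ÷ 3.15576×10^7 s/year (365.25 × 86400) = 5.57 years.

t = 5.57 years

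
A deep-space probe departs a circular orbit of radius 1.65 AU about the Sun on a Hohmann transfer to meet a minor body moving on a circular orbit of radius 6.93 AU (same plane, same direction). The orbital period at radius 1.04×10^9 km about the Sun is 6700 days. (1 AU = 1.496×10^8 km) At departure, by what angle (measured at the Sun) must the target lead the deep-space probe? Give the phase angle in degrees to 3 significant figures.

φ = 92.3°

From Kepler's third law T² = 4π²r³/μ at r = 1.04×10^9 km, T = 6700 days = 6700 × 86400 s = 5.7888×10^8 s: μ = 4π²r³/T² = 1.32520×10^11 km³/s².
In km: r₁ = 1.65 × 1.496×10^8 = 2.4684×10^8 km; r₂ = 6.93 × 1.496×10^8 = 1.036728×10^9 km.
The Hohmann ellipse has a_t = (r₁ + r₂)/2 = 6.41784×10^8 km.
The half-period of the transfer ellipse is t = π√(a_t³/μ) = 1.40311×10^8 s.
The target's mean motion on its circular orbit is ω₂ = √(μ/r₂³) = 1.09055×10^-8 rad/s.
Angle swept by the target during transfer: ω₂·t = 1.5302 rad = 87.67°.
The deep-space probe traverses 180° on the transfer ellipse, so the target must lead by 180° − 87.67° = 92.3°.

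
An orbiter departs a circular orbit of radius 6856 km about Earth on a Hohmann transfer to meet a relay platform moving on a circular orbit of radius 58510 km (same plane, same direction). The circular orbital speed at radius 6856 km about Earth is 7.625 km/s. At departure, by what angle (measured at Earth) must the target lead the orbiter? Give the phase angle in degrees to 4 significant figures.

φ = 104.9°

From the circular-orbit relation v² = μ/r at r = 6856 km: μ = v²r = (7.625)² × 6856 = 3.98612×10^5 km³/s².
The Hohmann ellipse has a_t = (r₁ + r₂)/2 = 32683 km.
The half-period of the transfer ellipse is t = π√(a_t³/μ) = 29400.7 s.
Target angular speed ω₂ = √(μ/r₂³) = 4.46098×10^-5 rad/s.
Angle swept by the target during transfer: ω₂·t = 1.31156 rad = 75.147°.
The orbiter traverses 180° on the transfer ellipse, so the target must lead by 180° − 75.147° = 104.9°.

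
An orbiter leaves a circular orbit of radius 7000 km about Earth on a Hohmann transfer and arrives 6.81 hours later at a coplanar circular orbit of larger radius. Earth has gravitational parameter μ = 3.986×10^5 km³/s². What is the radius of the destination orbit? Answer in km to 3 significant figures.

Transfer time t = 6.81 hours = 24516 s, and t = π√(a_t³/μ).
So a_t = (μ t²/π²)^(1/3) = (3.986×10^5 × (24516)² / π²)^(1/3) = 28954 km.
Since a_t = (r₁ + r₂)/2, r₂ = 2a_t − r₁ = 2×28954 − 7000 = 50908 km.

r₂ = 50900 km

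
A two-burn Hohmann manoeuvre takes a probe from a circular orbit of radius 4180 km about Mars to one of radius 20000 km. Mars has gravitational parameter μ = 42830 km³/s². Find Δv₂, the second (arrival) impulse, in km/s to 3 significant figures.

Δv₂ = 0.603 km/s

The Hohmann ellipse has a_t = (r₁ + r₂)/2 = 12090 km.
Circular speed at r = 20000 km: v_c = √(μ/r) = 1.4634 km/s.
Transfer-orbit speed at the same r (vis-viva, a = a_t): v_t = √[μ(2/r − 1/a_t)] = 0.86047 km/s.
Δv₂ = |v_t − v_c| = |0.86047 − 1.4634| = 0.6029 km/s.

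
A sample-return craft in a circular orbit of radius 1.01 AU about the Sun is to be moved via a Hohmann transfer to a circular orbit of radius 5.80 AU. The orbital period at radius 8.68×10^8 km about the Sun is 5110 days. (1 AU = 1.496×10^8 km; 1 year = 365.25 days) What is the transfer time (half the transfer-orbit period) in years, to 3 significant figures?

From Kepler's third law T² = 4π²r³/μ at r = 8.68×10^8 km, T = 5110 days = 5110 × 86400 s = 4.41504×10^8 s: μ = 4π²r³/T² = 1.32449×10^11 km³/s².
In km: r₁ = 1.01 × 1.496×10^8 = 1.51096×10^8 km; r₂ = 5.80 × 1.496×10^8 = 8.6768×10^8 km.
Transfer-ellipse semi-major axis a_t = (r₁ + r₂)/2 = (1.51096×10^8 + 8.6768×10^8)/2 = 5.09388×10^8 km.
By Kepler's third law the transfer-orbit period is T = 2π√(a_t³/μ), so t = T/2 = 9.924×10^7 s.
Converting: 9.924×10^7 s ÷ 3.15576×10^7 s/year (365.25 × 86400) = 3.14 years.

t = 3.14 years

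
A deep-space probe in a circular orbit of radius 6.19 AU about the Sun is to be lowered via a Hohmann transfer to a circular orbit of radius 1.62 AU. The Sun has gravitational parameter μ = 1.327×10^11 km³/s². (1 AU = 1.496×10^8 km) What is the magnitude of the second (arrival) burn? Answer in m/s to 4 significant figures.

Δv₂ = 6061 m/s

In km: r₁ = 6.19 × 1.496×10^8 = 9.26024×10^8 km; r₂ = 1.62 × 1.496×10^8 = 2.42352×10^8 km.
The Hohmann ellipse has a_t = (r₁ + r₂)/2 = 5.84188×10^8 km.
Circular speed at r = 2.42352×10^8 km: v_c = √(μ/r) = 23.400 km/s.
Vis-viva on the transfer ellipse at r = 2.42352×10^8 km gives v_t = √[μ(2/r − 1/a_t)] = 29.461 km/s.
Δv₂ = |v_t − v_c| = |29.461 − 23.400| = 6.061 km/s.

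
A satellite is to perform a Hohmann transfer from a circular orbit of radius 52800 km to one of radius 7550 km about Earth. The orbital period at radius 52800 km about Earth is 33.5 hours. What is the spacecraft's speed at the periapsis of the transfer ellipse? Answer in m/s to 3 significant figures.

From Kepler's third law T² = 4π²r³/μ at r = 52800 km, T = 33.5 hours = 33.5 × 3600 s = 1.206×10^5 s: μ = 4π²r³/T² = 3.99546×10^5 km³/s².
The Hohmann ellipse has a_t = (r₁ + r₂)/2 = 30175 km.
At periapsis, r = 7550 km.
Vis-viva: v = √[μ(2/r − 1/a_t)] = √[3.99546×10^5 × (2/7550 − 1/30175)] = 9.623 km/s.

v = 9620 m/s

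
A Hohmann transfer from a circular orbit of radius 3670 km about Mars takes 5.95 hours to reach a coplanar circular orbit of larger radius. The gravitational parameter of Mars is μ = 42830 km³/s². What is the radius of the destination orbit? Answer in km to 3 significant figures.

r₂ = 21500 km

Transfer time t = 5.95 hours = 21420 s, and t = π√(a_t³/μ).
So a_t = (μ t²/π²)^(1/3) = (42830 × (21420)² / π²)^(1/3) = 12580 km.
Since a_t = (r₁ + r₂)/2, r₂ = 2a_t − r₁ = 2×12580 − 3670 = 21490 km.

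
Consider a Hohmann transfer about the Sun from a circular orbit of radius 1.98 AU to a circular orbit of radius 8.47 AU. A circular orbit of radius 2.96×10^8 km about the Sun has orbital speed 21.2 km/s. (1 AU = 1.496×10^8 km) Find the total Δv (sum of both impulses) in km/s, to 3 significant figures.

Δv = 9.73 km/s

From the circular-orbit relation v² = μ/r at r = 2.96×10^8 km: μ = v²r = (21.2)² × 2.96×10^8 = 1.33034×10^11 km³/s².
In km: r₁ = 1.98 × 1.496×10^8 = 2.96208×10^8 km; r₂ = 8.47 × 1.496×10^8 = 1.267112×10^9 km.
Semi-major axis of the transfer orbit: a_t = (2.96208×10^8 + 1.267112×10^9)/2 = 7.8166×10^8 km.
Circular speed at r₁: v₁ = √(μ/r₁) = √(1.33034×10^11/2.96208×10^8) = 21.19 km/s.
On the transfer ellipse at r₁, v² = μ(2/r − 1/a) gives v_p = √[μ(2/r₁ − 1/a_t)] = 26.98 km/s.
First burn Δv₁ = |v_p − v₁| = 5.790 km/s.
At r₂, v₂ = √(μ/r₂) = 10.2465 km/s.
Transfer-orbit speed at r₂: v_a = √[μ(2/r₂ − 1/a_t)] = 6.30759 km/s.
Second burn Δv₂ = |v₂ − v_a| = 3.939 km/s.
Total Δv = Δv₁ + Δv₂ = 9.729 km/s.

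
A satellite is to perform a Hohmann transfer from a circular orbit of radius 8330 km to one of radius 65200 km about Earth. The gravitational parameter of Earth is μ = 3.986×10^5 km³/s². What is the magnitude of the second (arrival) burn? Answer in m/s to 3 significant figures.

The Hohmann ellipse has a_t = (r₁ + r₂)/2 = 36765 km.
On the circular orbit at r = 65200 km, v_c = √(μ/r) = 2.473 km/s.
Vis-viva on the transfer ellipse at r = 65200 km gives v_t = √[μ(2/r − 1/a_t)] = 1.177 km/s.
Δv₂ = |v_t − v_c| = |1.177 − 2.473| = 1.296 km/s.

Δv₂ = 1300 m/s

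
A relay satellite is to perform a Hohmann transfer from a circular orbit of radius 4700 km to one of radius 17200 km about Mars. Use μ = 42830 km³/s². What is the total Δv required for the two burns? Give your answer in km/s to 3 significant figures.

Semi-major axis of the transfer orbit: a_t = (4700 + 17200)/2 = 10950 km.
At r₁ the circular-orbit speed is v₁ = √(μ/r₁) = 3.0187 km/s.
On the transfer ellipse at r₁, vis-viva equation gives v_p = √[μ(2/r₁ − 1/a_t)] = 3.7834 km/s.
First burn Δv₁ = |v_p − v₁| = 0.7647 km/s.
Circular speed at r₂: v₂ = √(μ/r₂) = 1.5780 km/s.
Transfer-orbit speed at r₂: v_a = √[μ(2/r₂ − 1/a_t)] = 1.0338 km/s.
Second burn Δv₂ = |v₂ − v_a| = 0.5442 km/s.
Δv = Δv₁ + Δv₂ = 0.7647 + 0.5442 = 1.309 km/s.

Δv = 1.31 km/s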